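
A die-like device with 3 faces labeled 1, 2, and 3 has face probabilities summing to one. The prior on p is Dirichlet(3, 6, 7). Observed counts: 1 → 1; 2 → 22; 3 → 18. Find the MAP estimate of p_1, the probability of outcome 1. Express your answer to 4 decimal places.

MAP estimate: 0.0556

The posterior is Dirichlet(αᵢ + nᵢ) = Dirichlet(4, 28, 25).
For a Dirichlet(a₁,…,a_K) with all aᵢ > 1, the mode has j-th component (aⱼ − 1)/(Σaᵢ − K).
Here Σaᵢ = 57 and K = 3, so p_1 = (4 − 1)/(57 − 3) = 3/54 ≈ 0.0556.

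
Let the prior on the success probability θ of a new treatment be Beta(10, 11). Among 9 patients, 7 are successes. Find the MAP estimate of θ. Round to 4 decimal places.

θ̂_MAP = 0.5714

Prior: Beta(10, 11).
Data: 7 successes in 9 trials. The binomial likelihood contributes θ^7(1−θ)^2, so the posterior is Beta(10+7, 11+2) = Beta(17, 13).
For Beta(a, b) with a, b > 1 the mode is (a−1)/(a+b−2) = 16/28 ≈ 0.5714.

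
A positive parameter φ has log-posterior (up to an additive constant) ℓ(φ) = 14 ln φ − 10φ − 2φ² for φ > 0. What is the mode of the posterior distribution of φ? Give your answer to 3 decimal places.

ℓ'(φ) = 14/φ − 10 − 4φ. Setting this to zero and multiplying by φ: 4φ² + 10φ − 14 = 0.
φ = (−10 + √(10² + 4·4·14)) / (2·4) = (−10 + √324) / 8 = (−10 + 18)/8 = 1.
ℓ''(φ) = −14/φ² − 4 < 0, confirming a maximum.

φ̂_MAP = 1.000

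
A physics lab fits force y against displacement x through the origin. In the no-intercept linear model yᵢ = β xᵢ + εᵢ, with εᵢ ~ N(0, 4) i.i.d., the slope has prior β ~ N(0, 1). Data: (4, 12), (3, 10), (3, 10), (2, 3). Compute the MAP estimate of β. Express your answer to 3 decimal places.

log p(β | y) = −Σ(yᵢ − βxᵢ)²/(2·4) − β²/(2·1) + const.
Setting the derivative to zero: Σxᵢ(yᵢ − βxᵢ)/4 − β/1 = 0, so β = Σxᵢyᵢ / (Σxᵢ² + σ²/τ²).
Σxᵢyᵢ = 4·12 + 3·10 + 3·10 + 2·3 = 114; Σxᵢ² = 38; σ²/τ² = 4.
β̂_MAP = 114 / (38 + 4) = 114/42 ≈ 2.714.

β̂_MAP = 2.714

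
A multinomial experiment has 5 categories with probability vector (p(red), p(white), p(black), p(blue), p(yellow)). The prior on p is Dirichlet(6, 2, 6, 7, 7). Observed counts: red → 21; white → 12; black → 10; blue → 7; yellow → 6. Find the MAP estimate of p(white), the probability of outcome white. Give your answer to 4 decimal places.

MAP estimate of p(white) = 0.1646

The posterior is Dirichlet(αᵢ + nᵢ) = Dirichlet(27, 14, 16, 14, 13).
For a Dirichlet(a₁,…,a_K) with all aᵢ > 1, the mode has j-th component (aⱼ − 1)/(Σaᵢ − K).
Here Σaᵢ = 84 and K = 5, so p(white) = (14 − 1)/(84 − 5) = 13/79 ≈ 0.1646.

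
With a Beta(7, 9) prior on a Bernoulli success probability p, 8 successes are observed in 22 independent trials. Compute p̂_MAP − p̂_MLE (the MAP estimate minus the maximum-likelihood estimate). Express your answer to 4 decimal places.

MAP − MLE = 0.0253

Posterior is Beta(15, 23); MAP = (15−1)/(38−2) = 14/36 ≈ 0.38889.
MLE ignores the prior: p̂_MLE = k/n = 8/22 ≈ 0.36364.
Difference = 14/36 − 8/22 = 5/198 ≈ 0.0253.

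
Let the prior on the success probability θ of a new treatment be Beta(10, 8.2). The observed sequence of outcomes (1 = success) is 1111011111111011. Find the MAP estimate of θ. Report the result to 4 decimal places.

Prior: Beta(10, 8.2).
Data: 14 successes in 16 trials (from the sequence). The binomial likelihood contributes θ^14(1−θ)^2, so the posterior is Beta(10+14, 8.2+2) = Beta(24, 10.2).
For Beta(a, b) with a, b > 1 the mode is (a−1)/(a+b−2) = 23/32.2 ≈ 0.7143.

θ̂_MAP = 0.7143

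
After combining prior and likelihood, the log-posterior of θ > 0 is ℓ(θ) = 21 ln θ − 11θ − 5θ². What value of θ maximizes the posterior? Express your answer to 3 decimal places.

θ̂_MAP = 1.000

ℓ'(θ) = 21/θ − 11 − 10θ. Setting this to zero and multiplying by θ: 10θ² + 11θ − 21 = 0.
θ = (−11 + √(11² + 4·10·21)) / (2·10) = (−11 + √961) / 20 = (−11 + 31)/20 = 1.
ℓ''(θ) = −21/θ² − 10 < 0, confirming a maximum.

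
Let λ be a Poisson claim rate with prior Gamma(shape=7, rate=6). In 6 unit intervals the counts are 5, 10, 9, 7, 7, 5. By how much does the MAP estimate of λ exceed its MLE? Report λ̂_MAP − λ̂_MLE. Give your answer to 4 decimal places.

MAP − MLE = -3.0833

Σxᵢ = 43. Posterior is Gamma(50, 12); MAP = (50−1)/12 = 49/12 ≈ 4.08333.
MLE = x̄ = 43/6 ≈ 7.16667.
Difference = 49/12 − 43/6 = -37/12 ≈ -3.0833.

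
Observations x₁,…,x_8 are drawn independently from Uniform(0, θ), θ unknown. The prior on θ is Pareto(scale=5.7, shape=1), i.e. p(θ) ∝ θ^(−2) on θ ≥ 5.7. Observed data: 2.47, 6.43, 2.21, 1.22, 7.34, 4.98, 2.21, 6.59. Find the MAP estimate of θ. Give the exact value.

θ̂_MAP = 7.34

The Uniform(0, θ) likelihood is θ^(−n) for θ ≥ max(xᵢ), zero otherwise. Here max(xᵢ) = 7.34.
Posterior ∝ θ^(−2) · θ^(−8) = θ^(−10) on θ ≥ max(5.7, 7.34) = 7.34.
This density is strictly decreasing in θ, so the posterior mode lies at the lower boundary of the support.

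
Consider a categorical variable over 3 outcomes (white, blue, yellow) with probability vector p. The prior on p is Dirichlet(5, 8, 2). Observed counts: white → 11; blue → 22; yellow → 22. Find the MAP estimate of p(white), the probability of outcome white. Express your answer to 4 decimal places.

The posterior is Dirichlet(αᵢ + nᵢ) = Dirichlet(16, 30, 24).
For a Dirichlet(a₁,…,a_K) with all aᵢ > 1, the mode has j-th component (aⱼ − 1)/(Σaᵢ − K).
Here Σaᵢ = 70 and K = 3, so p(white) = (16 − 1)/(70 − 3) = 15/67 ≈ 0.2239.

MAP estimate of p(white) = 0.2239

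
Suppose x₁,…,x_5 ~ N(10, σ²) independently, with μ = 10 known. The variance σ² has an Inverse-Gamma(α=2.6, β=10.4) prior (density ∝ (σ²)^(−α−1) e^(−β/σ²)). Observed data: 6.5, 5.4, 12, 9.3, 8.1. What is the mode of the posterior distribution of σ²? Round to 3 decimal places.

σ̂²_MAP = 5.107

Sum of squared deviations about the known mean: SS = (6.5−10)² + (5.4−10)² + (12−10)² + (9.3−10)² + (8.1−10)² = 41.51.
The Normal likelihood contributes (σ²)^(−n/2) exp(−SS/(2σ²)), so the posterior is Inverse-Gamma(α + n/2, β + SS/2) = Inverse-Gamma(5.1, 31.155).
The mode of Inverse-Gamma(a, b) is b/(a+1) = 31.155/6.1 ≈ 5.107.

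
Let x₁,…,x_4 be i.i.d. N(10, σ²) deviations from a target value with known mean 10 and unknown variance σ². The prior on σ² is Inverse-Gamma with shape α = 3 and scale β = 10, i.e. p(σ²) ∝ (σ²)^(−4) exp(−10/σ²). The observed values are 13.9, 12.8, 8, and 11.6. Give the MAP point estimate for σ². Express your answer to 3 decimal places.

Sum of squared deviations about the known mean: SS = (13.9−10)² + (12.8−10)² + (8−10)² + (11.6−10)² = 29.61.
The Normal likelihood contributes (σ²)^(−n/2) exp(−SS/(2σ²)), so the posterior is Inverse-Gamma(α + n/2, β + SS/2) = Inverse-Gamma(5, 24.805).
The mode of Inverse-Gamma(a, b) is b/(a+1) = 24.805/6 ≈ 4.134.

σ̂²_MAP = 4.134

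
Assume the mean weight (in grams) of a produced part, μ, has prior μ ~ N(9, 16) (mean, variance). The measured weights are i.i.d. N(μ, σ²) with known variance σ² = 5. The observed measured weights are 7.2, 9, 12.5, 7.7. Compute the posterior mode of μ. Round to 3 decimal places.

n = 4; x̄ = (7.2 + 9 + 12.5 + 7.7)/4 = 36.4/4 = 9.1.
For a Normal prior and Normal likelihood with known variance, the posterior is Normal; its mode equals its mean, the precision-weighted average.
Prior precision 1/σ₀² = 1/16 = 0.0625; data precision n/σ² = 4/5 = 0.8.
μ̂ = (0.0625·9 + 0.8·9.1) / (0.0625 + 0.8) = 7.8425/0.8625 = 3137/345 ≈ 9.093.

μ̂_MAP = 9.093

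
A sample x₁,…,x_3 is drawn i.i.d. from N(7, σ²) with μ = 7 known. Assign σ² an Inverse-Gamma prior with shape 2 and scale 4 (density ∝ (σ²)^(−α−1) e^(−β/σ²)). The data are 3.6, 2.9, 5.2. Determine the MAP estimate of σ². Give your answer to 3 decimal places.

Sum of squared deviations about the known mean: SS = (3.6−7)² + (2.9−7)² + (5.2−7)² = 31.61.
The Normal likelihood contributes (σ²)^(−n/2) exp(−SS/(2σ²)), so the posterior is Inverse-Gamma(α + n/2, β + SS/2) = Inverse-Gamma(3.5, 19.805).
The mode of Inverse-Gamma(a, b) is b/(a+1) = 19.805/4.5 ≈ 4.401.

σ̂²_MAP = 4.401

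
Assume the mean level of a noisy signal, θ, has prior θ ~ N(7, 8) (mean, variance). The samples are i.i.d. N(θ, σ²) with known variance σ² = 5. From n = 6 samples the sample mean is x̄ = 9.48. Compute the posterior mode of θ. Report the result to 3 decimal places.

θ̂_MAP = 9.246

n = 6, x̄ = 9.48.
For a Normal prior and Normal likelihood with known variance, the posterior is Normal; its mode equals its mean, the precision-weighted average.
Prior precision 1/σ₀² = 1/8 = 0.125; data precision n/σ² = 6/5 = 1.2.
θ̂ = (0.125·7 + 1.2·9.48) / (0.125 + 1.2) = 12.251/1.325 = 12251/1325 ≈ 9.246.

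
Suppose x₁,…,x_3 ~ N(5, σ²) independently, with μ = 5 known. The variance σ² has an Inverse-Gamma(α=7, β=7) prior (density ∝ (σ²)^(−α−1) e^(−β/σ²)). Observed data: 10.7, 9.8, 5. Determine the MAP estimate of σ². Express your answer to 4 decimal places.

Sum of squared deviations about the known mean: SS = (10.7−5)² + (9.8−5)² + (5−5)² = 55.53.
The Normal likelihood contributes (σ²)^(−n/2) exp(−SS/(2σ²)), so the posterior is Inverse-Gamma(α + n/2, β + SS/2) = Inverse-Gamma(8.5, 34.765).
The mode of Inverse-Gamma(a, b) is b/(a+1) = 34.765/9.5 ≈ 3.6595.

σ̂²_MAP = 3.6595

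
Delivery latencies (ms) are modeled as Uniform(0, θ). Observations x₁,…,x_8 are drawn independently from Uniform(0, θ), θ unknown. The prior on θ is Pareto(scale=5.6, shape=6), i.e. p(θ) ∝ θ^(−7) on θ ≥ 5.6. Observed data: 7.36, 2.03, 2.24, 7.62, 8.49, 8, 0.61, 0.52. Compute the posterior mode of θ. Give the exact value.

θ̂_MAP = 8.49

The Uniform(0, θ) likelihood is θ^(−n) for θ ≥ max(xᵢ), zero otherwise. Here max(xᵢ) = 8.49.
Posterior ∝ θ^(−7) · θ^(−8) = θ^(−15) on θ ≥ max(5.6, 8.49) = 8.49.
This density is strictly decreasing in θ, so the posterior mode lies at the lower boundary of the support.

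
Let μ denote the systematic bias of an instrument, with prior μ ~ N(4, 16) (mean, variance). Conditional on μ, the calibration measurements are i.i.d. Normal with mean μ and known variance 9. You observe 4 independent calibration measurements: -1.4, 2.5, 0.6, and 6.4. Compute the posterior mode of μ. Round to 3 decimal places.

μ̂_MAP = 2.268

n = 4; x̄ = ((-1.4) + 2.5 + 0.6 + 6.4)/4 = 8.1/4 = 2.025.
For a Normal prior and Normal likelihood with known variance, the posterior is Normal; its mode equals its mean, the precision-weighted average.
Prior precision 1/σ₀² = 1/16 = 0.0625; data precision n/σ² = 4/9.
μ̂ = (0.0625·4 + (4/9)·2.025) / (0.0625 + 4/9) = 1.15/(73/144) = 828/365 ≈ 2.268.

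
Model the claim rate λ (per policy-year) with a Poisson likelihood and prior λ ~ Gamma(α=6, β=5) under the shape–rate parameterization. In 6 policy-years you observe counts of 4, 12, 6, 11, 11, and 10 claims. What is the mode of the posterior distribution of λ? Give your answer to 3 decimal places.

Σxᵢ = 4+12+6+11+11+10 = 54, with n = 6.
Posterior ∝ λ^5e^(−5λ) · λ^54e^(−6λ) = λ^59e^(−11λ), i.e. Gamma(shape=60, rate=11).
The mode of a Gamma(a, b) with a ≥ 1 (shape–rate) is (a−1)/b = 59/11 ≈ 5.364.

λ̂_MAP = 5.364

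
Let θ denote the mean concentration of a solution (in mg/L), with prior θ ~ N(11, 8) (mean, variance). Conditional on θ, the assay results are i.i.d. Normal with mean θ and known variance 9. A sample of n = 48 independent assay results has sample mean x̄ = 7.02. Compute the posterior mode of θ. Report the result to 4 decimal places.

n = 48, x̄ = 7.02.
For a Normal prior and Normal likelihood with known variance, the posterior is Normal; its mode equals its mean, the precision-weighted average.
Prior precision 1/σ₀² = 1/8 = 0.125; data precision n/σ² = 48/9 = 16/3.
θ̂ = (0.125·11 + (16/3)·7.02) / (0.125 + 16/3) = 38.815/(131/24) = 23289/3275 ≈ 7.1111.

θ̂_MAP = 7.1111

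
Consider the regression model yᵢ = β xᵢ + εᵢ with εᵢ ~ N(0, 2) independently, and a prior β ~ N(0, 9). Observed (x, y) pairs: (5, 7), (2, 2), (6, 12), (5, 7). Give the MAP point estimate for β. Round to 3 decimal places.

β̂_MAP = 1.618

log p(β | y) = −Σ(yᵢ − βxᵢ)²/(2·2) − β²/(2·9) + const.
Setting the derivative to zero: Σxᵢ(yᵢ − βxᵢ)/2 − β/9 = 0, so β = Σxᵢyᵢ / (Σxᵢ² + σ²/τ²).
Σxᵢyᵢ = 5·7 + 2·2 + 6·12 + 5·7 = 146; Σxᵢ² = 90; σ²/τ² = 2/9.
β̂_MAP = 146 / (90 + 2/9) = 146/(812/9) = 657/406 ≈ 1.618.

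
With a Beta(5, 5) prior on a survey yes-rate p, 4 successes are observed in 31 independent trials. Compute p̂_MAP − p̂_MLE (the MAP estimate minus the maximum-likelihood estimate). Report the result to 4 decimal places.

MAP − MLE = 0.0761

Posterior is Beta(9, 32); MAP = (9−1)/(41−2) = 8/39 ≈ 0.20513.
MLE ignores the prior: p̂_MLE = k/n = 4/31 ≈ 0.12903.
Difference = 8/39 − 4/31 = 92/1209 ≈ 0.0761.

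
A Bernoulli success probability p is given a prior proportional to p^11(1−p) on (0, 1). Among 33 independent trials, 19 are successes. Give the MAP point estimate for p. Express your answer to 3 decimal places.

p̂_MAP = 0.667

The prior density ∝ p^11(1−p)^1 is the kernel of Beta(12, 2).
Data: 19 successes in 33 trials. The binomial likelihood contributes p^19(1−p)^14, so the posterior is Beta(12+19, 2+14) = Beta(31, 16).
For Beta(a, b) with a, b > 1 the mode is (a−1)/(a+b−2) = 30/45 ≈ 0.667.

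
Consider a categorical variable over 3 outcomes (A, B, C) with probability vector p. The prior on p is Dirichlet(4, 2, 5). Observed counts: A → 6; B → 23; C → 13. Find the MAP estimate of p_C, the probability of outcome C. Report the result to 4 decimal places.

MAP estimate of p_C = 0.3400

The posterior is Dirichlet(αᵢ + nᵢ) = Dirichlet(10, 25, 18).
For a Dirichlet(a₁,…,a_K) with all aᵢ > 1, the mode has j-th component (aⱼ − 1)/(Σaᵢ − K).
Here Σaᵢ = 53 and K = 3, so p_C = (18 − 1)/(53 − 3) = 17/50 ≈ 0.3400.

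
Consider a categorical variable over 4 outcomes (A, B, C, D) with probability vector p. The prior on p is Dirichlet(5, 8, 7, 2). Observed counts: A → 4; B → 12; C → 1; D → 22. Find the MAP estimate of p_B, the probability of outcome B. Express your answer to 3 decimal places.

The posterior is Dirichlet(αᵢ + nᵢ) = Dirichlet(9, 20, 8, 24).
For a Dirichlet(a₁,…,a_K) with all aᵢ > 1, the mode has j-th component (aⱼ − 1)/(Σaᵢ − K).
Here Σaᵢ = 61 and K = 4, so p_B = (20 − 1)/(61 − 4) = 19/57 ≈ 0.333.

MAP estimate of p_B = 0.333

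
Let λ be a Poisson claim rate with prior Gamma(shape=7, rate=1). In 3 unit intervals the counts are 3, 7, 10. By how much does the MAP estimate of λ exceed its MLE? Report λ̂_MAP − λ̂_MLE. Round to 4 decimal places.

MAP − MLE = -0.1667

Σxᵢ = 20. Posterior is Gamma(27, 4); MAP = (27−1)/4 = 26/4 ≈ 6.50000.
MLE = x̄ = 20/3 ≈ 6.66667.
Difference = 26/4 − 20/3 = -1/6 ≈ -0.1667.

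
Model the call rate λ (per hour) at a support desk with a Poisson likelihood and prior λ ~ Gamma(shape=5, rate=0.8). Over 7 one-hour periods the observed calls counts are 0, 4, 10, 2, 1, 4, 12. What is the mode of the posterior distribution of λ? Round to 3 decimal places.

Σxᵢ = 0+4+10+2+1+4+12 = 33, with n = 7.
Posterior ∝ λ^4e^(−0.8λ) · λ^33e^(−7λ) = λ^37e^(−7.8λ), i.e. Gamma(shape=38, rate=7.8).
The mode of a Gamma(a, b) with a ≥ 1 (shape–rate) is (a−1)/b = 37/7.8 ≈ 4.744.

λ̂_MAP = 4.744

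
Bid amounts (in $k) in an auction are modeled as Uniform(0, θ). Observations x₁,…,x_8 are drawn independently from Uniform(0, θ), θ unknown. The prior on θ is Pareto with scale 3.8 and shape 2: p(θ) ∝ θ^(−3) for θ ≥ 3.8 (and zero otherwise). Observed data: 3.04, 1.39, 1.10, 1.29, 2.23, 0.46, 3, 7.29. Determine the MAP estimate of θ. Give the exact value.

θ̂_MAP = 7.29

The Uniform(0, θ) likelihood is θ^(−n) for θ ≥ max(xᵢ), zero otherwise. Here max(xᵢ) = 7.29.
Posterior ∝ θ^(−3) · θ^(−8) = θ^(−11) on θ ≥ max(3.8, 7.29) = 7.29.
This density is strictly decreasing in θ, so the posterior mode lies at the lower boundary of the support.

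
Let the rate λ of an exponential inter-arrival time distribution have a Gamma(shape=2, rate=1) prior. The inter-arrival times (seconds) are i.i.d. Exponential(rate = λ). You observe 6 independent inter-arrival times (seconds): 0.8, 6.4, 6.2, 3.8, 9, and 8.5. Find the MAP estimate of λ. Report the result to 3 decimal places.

λ̂_MAP = 0.196

The Exponential(rate=λ) likelihood is ∝ λ^n e^(−λΣtᵢ). Here n = 6 and Σtᵢ = 0.8 + 6.4 + 6.2 + 3.8 + 9 + 8.5 = 34.7.
Posterior ∝ λe^(−1λ) · λ^6e^(−34.7λ) = λ^7e^(−35.7λ), i.e. Gamma(8, 35.7).
Mode = (a−1)/b = 7/35.7 ≈ 0.196.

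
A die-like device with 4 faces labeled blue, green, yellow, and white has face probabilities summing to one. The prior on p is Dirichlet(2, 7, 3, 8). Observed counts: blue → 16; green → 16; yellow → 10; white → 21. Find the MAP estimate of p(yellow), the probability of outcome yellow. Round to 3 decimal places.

The posterior is Dirichlet(αᵢ + nᵢ) = Dirichlet(18, 23, 13, 29).
For a Dirichlet(a₁,…,a_K) with all aᵢ > 1, the mode has j-th component (aⱼ − 1)/(Σaᵢ − K).
Here Σaᵢ = 83 and K = 4, so p(yellow) = (13 − 1)/(83 − 4) = 12/79 ≈ 0.152.

MAP estimate of p(yellow) = 0.152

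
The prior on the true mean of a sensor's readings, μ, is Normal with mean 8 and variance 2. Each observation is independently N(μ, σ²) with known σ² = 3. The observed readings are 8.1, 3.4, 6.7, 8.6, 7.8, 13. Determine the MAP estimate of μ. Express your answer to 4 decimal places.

n = 6; x̄ = (8.1 + 3.4 + 6.7 + 8.6 + 7.8 + 13)/6 = 47.6/6 = 119/15 ≈ 7.9333.
For a Normal prior and Normal likelihood with known variance, the posterior is Normal; its mode equals its mean, the precision-weighted average.
Prior precision 1/σ₀² = 1/2 = 0.5; data precision n/σ² = 6/3 = 2.
μ̂ = (0.5·8 + 2·(119/15)) / (0.5 + 2) = (298/15)/2.5 = 596/75 ≈ 7.9467.

μ̂_MAP = 7.9467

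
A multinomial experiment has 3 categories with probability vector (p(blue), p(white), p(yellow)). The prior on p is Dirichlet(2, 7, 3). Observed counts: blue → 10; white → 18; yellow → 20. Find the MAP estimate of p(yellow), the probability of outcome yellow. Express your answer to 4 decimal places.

MAP estimate of p(yellow) = 0.3860

The posterior is Dirichlet(αᵢ + nᵢ) = Dirichlet(12, 25, 23).
For a Dirichlet(a₁,…,a_K) with all aᵢ > 1, the mode has j-th component (aⱼ − 1)/(Σaᵢ − K).
Here Σaᵢ = 60 and K = 3, so p(yellow) = (23 − 1)/(60 − 3) = 22/57 ≈ 0.3860.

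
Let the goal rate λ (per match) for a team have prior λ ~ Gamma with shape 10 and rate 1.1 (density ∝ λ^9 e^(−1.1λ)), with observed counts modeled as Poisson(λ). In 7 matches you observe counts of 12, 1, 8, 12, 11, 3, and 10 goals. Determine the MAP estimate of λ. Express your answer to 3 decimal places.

Σxᵢ = 12+1+8+12+11+3+10 = 57, with n = 7.
Posterior ∝ λ^9e^(−1.1λ) · λ^57e^(−7λ) = λ^66e^(−8.1λ), i.e. Gamma(shape=67, rate=8.1).
The mode of a Gamma(a, b) with a ≥ 1 (shape–rate) is (a−1)/b = 66/8.1 ≈ 8.148.

λ̂_MAP = 8.148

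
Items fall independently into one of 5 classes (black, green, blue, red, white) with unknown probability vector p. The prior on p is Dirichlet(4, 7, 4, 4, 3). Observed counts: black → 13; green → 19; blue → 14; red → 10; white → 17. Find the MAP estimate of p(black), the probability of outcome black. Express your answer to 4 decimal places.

MAP estimate of p(black) = 0.1778

The posterior is Dirichlet(αᵢ + nᵢ) = Dirichlet(17, 26, 18, 14, 20).
For a Dirichlet(a₁,…,a_K) with all aᵢ > 1, the mode has j-th component (aⱼ − 1)/(Σaᵢ − K).
Here Σaᵢ = 95 and K = 5, so p(black) = (17 − 1)/(95 − 5) = 16/90 ≈ 0.1778.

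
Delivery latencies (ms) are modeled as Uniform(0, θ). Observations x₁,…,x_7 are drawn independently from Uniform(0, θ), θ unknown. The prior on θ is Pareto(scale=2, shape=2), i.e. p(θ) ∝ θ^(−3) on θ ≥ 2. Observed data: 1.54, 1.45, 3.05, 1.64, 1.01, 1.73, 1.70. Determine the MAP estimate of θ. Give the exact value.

The Uniform(0, θ) likelihood is θ^(−n) for θ ≥ max(xᵢ), zero otherwise. Here max(xᵢ) = 3.05.
Posterior ∝ θ^(−3) · θ^(−7) = θ^(−10) on θ ≥ max(2, 3.05) = 3.05.
This density is strictly decreasing in θ, so the posterior mode lies at the lower boundary of the support.

θ̂_MAP = 3.05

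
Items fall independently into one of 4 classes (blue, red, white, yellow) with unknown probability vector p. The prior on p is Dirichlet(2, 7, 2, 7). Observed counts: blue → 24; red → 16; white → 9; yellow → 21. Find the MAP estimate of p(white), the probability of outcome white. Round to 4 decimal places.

The posterior is Dirichlet(αᵢ + nᵢ) = Dirichlet(26, 23, 11, 28).
For a Dirichlet(a₁,…,a_K) with all aᵢ > 1, the mode has j-th component (aⱼ − 1)/(Σaᵢ − K).
Here Σaᵢ = 88 and K = 4, so p(white) = (11 − 1)/(88 − 4) = 10/84 ≈ 0.1190.

MAP estimate of p(white) = 0.1190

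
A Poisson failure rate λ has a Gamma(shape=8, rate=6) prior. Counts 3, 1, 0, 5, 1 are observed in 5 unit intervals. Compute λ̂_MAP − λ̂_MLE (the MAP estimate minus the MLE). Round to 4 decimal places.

Σxᵢ = 10. Posterior is Gamma(18, 11); MAP = (18−1)/11 = 17/11 ≈ 1.54545.
MLE = x̄ = 10/5 ≈ 2.00000.
Difference = 17/11 − 10/5 = -5/11 ≈ -0.4545.

MAP − MLE = -0.4545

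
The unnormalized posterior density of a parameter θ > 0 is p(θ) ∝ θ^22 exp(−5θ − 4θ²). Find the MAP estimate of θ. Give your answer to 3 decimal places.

ℓ'(θ) = 22/θ − 5 − 8θ. Setting this to zero and multiplying by θ: 8θ² + 5θ − 22 = 0.
θ = (−5 + √(5² + 4·8·22)) / (2·8) = (−5 + √729) / 16 = (−5 + 27)/16 = 11/8.
ℓ''(θ) = −22/θ² − 8 < 0, confirming a maximum.

θ̂_MAP = 1.375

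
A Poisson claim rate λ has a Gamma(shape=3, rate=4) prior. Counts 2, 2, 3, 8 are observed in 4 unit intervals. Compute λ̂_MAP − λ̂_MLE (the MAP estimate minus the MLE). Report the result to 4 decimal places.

MAP − MLE = -1.6250

Σxᵢ = 15. Posterior is Gamma(18, 8); MAP = (18−1)/8 = 17/8 ≈ 2.12500.
MLE = x̄ = 15/4 ≈ 3.75000.
Difference = 17/8 − 15/4 = -13/8 ≈ -1.6250.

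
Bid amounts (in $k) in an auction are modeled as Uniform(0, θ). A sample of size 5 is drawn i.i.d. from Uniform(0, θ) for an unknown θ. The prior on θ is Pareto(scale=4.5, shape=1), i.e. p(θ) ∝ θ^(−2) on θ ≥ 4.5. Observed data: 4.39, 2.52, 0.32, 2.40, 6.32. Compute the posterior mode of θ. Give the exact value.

θ̂_MAP = 6.32

The Uniform(0, θ) likelihood is θ^(−n) for θ ≥ max(xᵢ), zero otherwise. Here max(xᵢ) = 6.32.
Posterior ∝ θ^(−2) · θ^(−5) = θ^(−7) on θ ≥ max(4.5, 6.32) = 6.32.
This density is strictly decreasing in θ, so the posterior mode lies at the lower boundary of the support.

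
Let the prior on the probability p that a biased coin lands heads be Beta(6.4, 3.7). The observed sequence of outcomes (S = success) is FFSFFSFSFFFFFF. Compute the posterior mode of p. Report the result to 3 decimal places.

p̂_MAP = 0.380

Prior: Beta(6.4, 3.7).
Data: 3 successes in 14 trials (from the sequence). The binomial likelihood contributes p^3(1−p)^11, so the posterior is Beta(6.4+3, 3.7+11) = Beta(9.4, 14.7).
For Beta(a, b) with a, b > 1 the mode is (a−1)/(a+b−2) = 8.4/22.1 ≈ 0.380.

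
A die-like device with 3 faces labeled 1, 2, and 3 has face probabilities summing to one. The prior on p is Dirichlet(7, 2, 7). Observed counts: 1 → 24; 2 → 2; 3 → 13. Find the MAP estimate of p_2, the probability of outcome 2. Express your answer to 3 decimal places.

The posterior is Dirichlet(αᵢ + nᵢ) = Dirichlet(31, 4, 20).
For a Dirichlet(a₁,…,a_K) with all aᵢ > 1, the mode has j-th component (aⱼ − 1)/(Σaᵢ − K).
Here Σaᵢ = 55 and K = 3, so p_2 = (4 − 1)/(55 − 3) = 3/52 ≈ 0.058.

MAP estimate: 0.058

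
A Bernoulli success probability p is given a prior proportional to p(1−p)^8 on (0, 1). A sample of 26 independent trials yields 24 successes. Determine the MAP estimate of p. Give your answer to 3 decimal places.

The prior density ∝ p(1−p)^8 is the kernel of Beta(2, 9).
Data: 24 successes in 26 trials. The binomial likelihood contributes p^24(1−p)^2, so the posterior is Beta(2+24, 9+2) = Beta(26, 11).
For Beta(a, b) with a, b > 1 the mode is (a−1)/(a+b−2) = 25/35 ≈ 0.714.

p̂_MAP = 0.714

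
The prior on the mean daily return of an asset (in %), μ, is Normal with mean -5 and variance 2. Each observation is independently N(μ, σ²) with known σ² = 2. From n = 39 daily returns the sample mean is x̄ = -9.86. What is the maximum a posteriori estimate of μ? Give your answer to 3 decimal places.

n = 39, x̄ = -9.86.
For a Normal prior and Normal likelihood with known variance, the posterior is Normal; its mode equals its mean, the precision-weighted average.
Prior precision 1/σ₀² = 1/2 = 0.5; data precision n/σ² = 39/2 = 19.5.
μ̂ = (0.5·(-5) + 19.5·(-9.86)) / (0.5 + 19.5) = (-194.77)/20 = -9.7385 ≈ -9.739.

μ̂_MAP = -9.739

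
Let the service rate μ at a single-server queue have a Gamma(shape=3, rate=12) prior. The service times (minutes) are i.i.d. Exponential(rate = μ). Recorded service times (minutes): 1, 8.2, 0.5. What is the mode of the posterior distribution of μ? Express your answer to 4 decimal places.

The Exponential(rate=μ) likelihood is ∝ μ^n e^(−μΣtᵢ). Here n = 3 and Σtᵢ = 1 + 8.2 + 0.5 = 9.7.
Posterior ∝ μ^2e^(−12μ) · μ^3e^(−9.7μ) = μ^5e^(−21.7μ), i.e. Gamma(6, 21.7).
Mode = (a−1)/b = 5/21.7 ≈ 0.2304.

μ̂_MAP = 0.2304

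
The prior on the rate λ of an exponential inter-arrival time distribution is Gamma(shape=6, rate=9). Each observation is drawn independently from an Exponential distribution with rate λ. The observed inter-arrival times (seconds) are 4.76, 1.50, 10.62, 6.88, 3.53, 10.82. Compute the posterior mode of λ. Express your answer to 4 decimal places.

λ̂_MAP = 0.2335

The Exponential(rate=λ) likelihood is ∝ λ^n e^(−λΣtᵢ). Here n = 6 and Σtᵢ = 4.76 + 1.50 + 10.62 + 6.88 + 3.53 + 10.82 = 38.11.
Posterior ∝ λ^5e^(−9λ) · λ^6e^(−38.11λ) = λ^11e^(−47.11λ), i.e. Gamma(12, 47.11).
Mode = (a−1)/b = 11/47.11 ≈ 0.2335.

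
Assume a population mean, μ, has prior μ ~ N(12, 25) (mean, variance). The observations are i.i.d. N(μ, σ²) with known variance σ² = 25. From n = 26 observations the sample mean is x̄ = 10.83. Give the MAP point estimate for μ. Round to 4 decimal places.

μ̂_MAP = 10.8733

n = 26, x̄ = 10.83.
For a Normal prior and Normal likelihood with known variance, the posterior is Normal; its mode equals its mean, the precision-weighted average.
Prior precision 1/σ₀² = 1/25 = 0.04; data precision n/σ² = 26/25 = 1.04.
μ̂ = (0.04·12 + 1.04·10.83) / (0.04 + 1.04) = 11.7432/1.08 = 1631/150 ≈ 10.8733.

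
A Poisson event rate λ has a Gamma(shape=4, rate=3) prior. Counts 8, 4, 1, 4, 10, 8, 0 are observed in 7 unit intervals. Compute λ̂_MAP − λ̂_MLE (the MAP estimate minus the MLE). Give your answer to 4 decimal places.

MAP − MLE = -1.2000

Σxᵢ = 35. Posterior is Gamma(39, 10); MAP = (39−1)/10 = 38/10 ≈ 3.80000.
MLE = x̄ = 35/7 ≈ 5.00000.
Difference = 38/10 − 35/7 = -6/5 ≈ -1.2000.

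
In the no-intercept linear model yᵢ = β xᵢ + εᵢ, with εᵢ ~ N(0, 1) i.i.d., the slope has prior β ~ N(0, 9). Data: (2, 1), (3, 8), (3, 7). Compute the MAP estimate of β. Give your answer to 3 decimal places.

log p(β | y) = −Σ(yᵢ − βxᵢ)²/(2·1) − β²/(2·9) + const.
Setting the derivative to zero: Σxᵢ(yᵢ − βxᵢ)/1 − β/9 = 0, so β = Σxᵢyᵢ / (Σxᵢ² + σ²/τ²).
Σxᵢyᵢ = 2·1 + 3·8 + 3·7 = 47; Σxᵢ² = 22; σ²/τ² = 1/9.
β̂_MAP = 47 / (22 + 1/9) = 47/(199/9) = 423/199 ≈ 2.126.

β̂_MAP = 2.126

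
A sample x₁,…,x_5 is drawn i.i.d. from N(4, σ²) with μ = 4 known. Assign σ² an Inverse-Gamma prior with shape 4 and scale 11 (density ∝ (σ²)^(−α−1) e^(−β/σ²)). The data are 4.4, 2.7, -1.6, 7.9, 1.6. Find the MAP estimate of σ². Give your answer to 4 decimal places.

Sum of squared deviations about the known mean: SS = (4.4−4)² + (2.7−4)² + (-1.6−4)² + (7.9−4)² + (1.6−4)² = 54.18.
The Normal likelihood contributes (σ²)^(−n/2) exp(−SS/(2σ²)), so the posterior is Inverse-Gamma(α + n/2, β + SS/2) = Inverse-Gamma(6.5, 38.09).
The mode of Inverse-Gamma(a, b) is b/(a+1) = 38.09/7.5 ≈ 5.0787.

σ̂²_MAP = 5.0787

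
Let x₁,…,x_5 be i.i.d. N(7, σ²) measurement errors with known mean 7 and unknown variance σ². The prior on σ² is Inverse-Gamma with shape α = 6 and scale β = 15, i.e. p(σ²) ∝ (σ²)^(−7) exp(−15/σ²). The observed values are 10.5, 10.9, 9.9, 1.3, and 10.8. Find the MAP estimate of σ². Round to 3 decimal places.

Sum of squared deviations about the known mean: SS = (10.5−7)² + (10.9−7)² + (9.9−7)² + (1.3−7)² + (10.8−7)² = 82.8.
The Normal likelihood contributes (σ²)^(−n/2) exp(−SS/(2σ²)), so the posterior is Inverse-Gamma(α + n/2, β + SS/2) = Inverse-Gamma(8.5, 56.4).
The mode of Inverse-Gamma(a, b) is b/(a+1) = 56.4/9.5 ≈ 5.937.

σ̂²_MAP = 5.937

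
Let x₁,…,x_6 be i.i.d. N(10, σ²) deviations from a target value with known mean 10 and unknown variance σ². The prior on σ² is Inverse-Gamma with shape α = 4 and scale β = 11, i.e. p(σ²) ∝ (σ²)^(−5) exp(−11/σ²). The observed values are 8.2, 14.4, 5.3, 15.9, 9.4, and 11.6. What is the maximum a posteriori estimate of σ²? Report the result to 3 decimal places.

σ̂²_MAP = 6.526

Sum of squared deviations about the known mean: SS = (8.2−10)² + (14.4−10)² + (5.3−10)² + (15.9−10)² + (9.4−10)² + (11.6−10)² = 82.42.
The Normal likelihood contributes (σ²)^(−n/2) exp(−SS/(2σ²)), so the posterior is Inverse-Gamma(α + n/2, β + SS/2) = Inverse-Gamma(7, 52.21).
The mode of Inverse-Gamma(a, b) is b/(a+1) = 52.21/8 ≈ 6.526.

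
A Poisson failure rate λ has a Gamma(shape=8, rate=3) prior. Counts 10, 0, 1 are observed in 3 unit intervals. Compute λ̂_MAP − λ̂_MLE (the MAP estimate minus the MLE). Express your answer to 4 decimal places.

Σxᵢ = 11. Posterior is Gamma(19, 6); MAP = (19−1)/6 = 18/6 ≈ 3.00000.
MLE = x̄ = 11/3 ≈ 3.66667.
Difference = 18/6 − 11/3 = -2/3 ≈ -0.6667.

MAP − MLE = -0.6667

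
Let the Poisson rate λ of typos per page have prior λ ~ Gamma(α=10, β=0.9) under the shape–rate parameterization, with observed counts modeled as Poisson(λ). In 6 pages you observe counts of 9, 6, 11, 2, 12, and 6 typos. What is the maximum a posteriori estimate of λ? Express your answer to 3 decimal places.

Σxᵢ = 9+6+11+2+12+6 = 46, with n = 6.
Posterior ∝ λ^9e^(−0.9λ) · λ^46e^(−6λ) = λ^55e^(−6.9λ), i.e. Gamma(shape=56, rate=6.9).
The mode of a Gamma(a, b) with a ≥ 1 (shape–rate) is (a−1)/b = 55/6.9 ≈ 7.971.

λ̂_MAP = 7.971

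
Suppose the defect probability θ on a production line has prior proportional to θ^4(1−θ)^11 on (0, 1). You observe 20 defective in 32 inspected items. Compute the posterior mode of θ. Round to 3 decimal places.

The prior density ∝ θ^4(1−θ)^11 is the kernel of Beta(5, 12).
Data: 20 successes in 32 trials. The binomial likelihood contributes θ^20(1−θ)^12, so the posterior is Beta(5+20, 12+12) = Beta(25, 24).
For Beta(a, b) with a, b > 1 the mode is (a−1)/(a+b−2) = 24/47 ≈ 0.511.

θ̂_MAP = 0.511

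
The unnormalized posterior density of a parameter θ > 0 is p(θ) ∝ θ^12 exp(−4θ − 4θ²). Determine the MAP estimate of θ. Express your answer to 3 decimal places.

ℓ'(θ) = 12/θ − 4 − 8θ. Setting this to zero and multiplying by θ: 8θ² + 4θ − 12 = 0.
θ = (−4 + √(4² + 4·8·12)) / (2·8) = (−4 + √400) / 16 = (−4 + 20)/16 = 1.
ℓ''(θ) = −12/θ² − 8 < 0, confirming a maximum.

θ̂_MAP = 1.000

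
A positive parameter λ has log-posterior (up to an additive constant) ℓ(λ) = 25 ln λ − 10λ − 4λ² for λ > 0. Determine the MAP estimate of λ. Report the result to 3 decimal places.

ℓ'(λ) = 25/λ − 10 − 8λ. Setting this to zero and multiplying by λ: 8λ² + 10λ − 25 = 0.
λ = (−10 + √(10² + 4·8·25)) / (2·8) = (−10 + √900) / 16 = (−10 + 30)/16 = 5/4.
ℓ''(λ) = −25/λ² − 8 < 0, confirming a maximum.

λ̂_MAP = 1.250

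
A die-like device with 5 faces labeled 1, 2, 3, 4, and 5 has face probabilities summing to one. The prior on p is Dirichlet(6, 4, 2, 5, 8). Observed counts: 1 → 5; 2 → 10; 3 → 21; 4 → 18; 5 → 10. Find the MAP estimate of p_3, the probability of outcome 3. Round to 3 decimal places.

The posterior is Dirichlet(αᵢ + nᵢ) = Dirichlet(11, 14, 23, 23, 18).
For a Dirichlet(a₁,…,a_K) with all aᵢ > 1, the mode has j-th component (aⱼ − 1)/(Σaᵢ − K).
Here Σaᵢ = 89 and K = 5, so p_3 = (23 − 1)/(89 − 5) = 22/84 ≈ 0.262.

MAP estimate: 0.262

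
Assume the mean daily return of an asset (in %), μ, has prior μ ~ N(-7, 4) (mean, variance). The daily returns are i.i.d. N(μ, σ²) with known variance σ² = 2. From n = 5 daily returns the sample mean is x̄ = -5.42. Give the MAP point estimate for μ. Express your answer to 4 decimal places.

μ̂_MAP = -5.5636

n = 5, x̄ = -5.42.
For a Normal prior and Normal likelihood with known variance, the posterior is Normal; its mode equals its mean, the precision-weighted average.
Prior precision 1/σ₀² = 1/4 = 0.25; data precision n/σ² = 5/2 = 2.5.
μ̂ = (0.25·(-7) + 2.5·(-5.42)) / (0.25 + 2.5) = (-15.3)/2.75 = -306/55 ≈ -5.5636.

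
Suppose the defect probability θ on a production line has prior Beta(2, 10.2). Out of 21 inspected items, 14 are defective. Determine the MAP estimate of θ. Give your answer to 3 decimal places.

Prior: Beta(2, 10.2).
Data: 14 successes in 21 trials. The binomial likelihood contributes θ^14(1−θ)^7, so the posterior is Beta(2+14, 10.2+7) = Beta(16, 17.2).
For Beta(a, b) with a, b > 1 the mode is (a−1)/(a+b−2) = 15/31.2 ≈ 0.481.

θ̂_MAP = 0.481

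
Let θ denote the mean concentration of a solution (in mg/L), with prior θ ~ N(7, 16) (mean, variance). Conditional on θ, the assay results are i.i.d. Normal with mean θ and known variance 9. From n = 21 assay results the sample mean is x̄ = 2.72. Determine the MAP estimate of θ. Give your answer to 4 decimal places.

n = 21, x̄ = 2.72.
For a Normal prior and Normal likelihood with known variance, the posterior is Normal; its mode equals its mean, the precision-weighted average.
Prior precision 1/σ₀² = 1/16 = 0.0625; data precision n/σ² = 21/9 = 7/3.
θ̂ = (0.0625·7 + (7/3)·2.72) / (0.0625 + 7/3) = (8141/1200)/(115/48) = 8141/2875 ≈ 2.8317.

θ̂_MAP = 2.8317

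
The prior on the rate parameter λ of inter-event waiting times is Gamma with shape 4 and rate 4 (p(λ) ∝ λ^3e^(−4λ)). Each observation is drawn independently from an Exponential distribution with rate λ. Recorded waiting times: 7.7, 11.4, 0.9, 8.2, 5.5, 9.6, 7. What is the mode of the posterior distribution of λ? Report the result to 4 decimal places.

The Exponential(rate=λ) likelihood is ∝ λ^n e^(−λΣtᵢ). Here n = 7 and Σtᵢ = 7.7 + 11.4 + 0.9 + 8.2 + 5.5 + 9.6 + 7 = 50.3.
Posterior ∝ λ^3e^(−4λ) · λ^7e^(−50.3λ) = λ^10e^(−54.3λ), i.e. Gamma(11, 54.3).
Mode = (a−1)/b = 10/54.3 ≈ 0.1842.

λ̂_MAP = 0.1842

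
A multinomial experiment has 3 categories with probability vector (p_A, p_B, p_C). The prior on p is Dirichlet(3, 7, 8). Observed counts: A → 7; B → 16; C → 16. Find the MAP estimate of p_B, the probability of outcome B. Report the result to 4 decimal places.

MAP estimate of p_B = 0.4074

The posterior is Dirichlet(αᵢ + nᵢ) = Dirichlet(10, 23, 24).
For a Dirichlet(a₁,…,a_K) with all aᵢ > 1, the mode has j-th component (aⱼ − 1)/(Σaᵢ − K).
Here Σaᵢ = 57 and K = 3, so p_B = (23 − 1)/(57 − 3) = 22/54 ≈ 0.4074.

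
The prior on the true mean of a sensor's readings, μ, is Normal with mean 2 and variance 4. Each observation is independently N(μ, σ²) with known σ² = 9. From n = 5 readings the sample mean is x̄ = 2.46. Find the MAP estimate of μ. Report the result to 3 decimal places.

μ̂_MAP = 2.317

n = 5, x̄ = 2.46.
For a Normal prior and Normal likelihood with known variance, the posterior is Normal; its mode equals its mean, the precision-weighted average.
Prior precision 1/σ₀² = 1/4 = 0.25; data precision n/σ² = 5/9.
μ̂ = (0.25·2 + (5/9)·2.46) / (0.25 + 5/9) = (28/15)/(29/36) = 336/145 ≈ 2.317.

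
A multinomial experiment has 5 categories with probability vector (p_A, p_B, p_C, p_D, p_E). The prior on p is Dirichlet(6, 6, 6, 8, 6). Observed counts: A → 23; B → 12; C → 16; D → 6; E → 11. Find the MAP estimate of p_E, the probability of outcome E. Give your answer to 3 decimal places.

The posterior is Dirichlet(αᵢ + nᵢ) = Dirichlet(29, 18, 22, 14, 17).
For a Dirichlet(a₁,…,a_K) with all aᵢ > 1, the mode has j-th component (aⱼ − 1)/(Σaᵢ − K).
Here Σaᵢ = 100 and K = 5, so p_E = (17 − 1)/(100 − 5) = 16/95 ≈ 0.168.

MAP estimate of p_E = 0.168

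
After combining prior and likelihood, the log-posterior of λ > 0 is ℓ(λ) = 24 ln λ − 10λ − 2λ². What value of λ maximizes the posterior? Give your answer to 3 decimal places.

λ̂_MAP = 1.500

ℓ'(λ) = 24/λ − 10 − 4λ. Setting this to zero and multiplying by λ: 4λ² + 10λ − 24 = 0.
λ = (−10 + √(10² + 4·4·24)) / (2·4) = (−10 + √484) / 8 = (−10 + 22)/8 = 3/2.
ℓ''(λ) = −24/λ² − 4 < 0, confirming a maximum.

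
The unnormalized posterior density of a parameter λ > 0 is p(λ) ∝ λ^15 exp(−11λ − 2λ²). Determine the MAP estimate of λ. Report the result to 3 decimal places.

λ̂_MAP = 1.000

ℓ'(λ) = 15/λ − 11 − 4λ. Setting this to zero and multiplying by λ: 4λ² + 11λ − 15 = 0.
λ = (−11 + √(11² + 4·4·15)) / (2·4) = (−11 + √361) / 8 = (−11 + 19)/8 = 1.
ℓ''(λ) = −15/λ² − 4 < 0, confirming a maximum.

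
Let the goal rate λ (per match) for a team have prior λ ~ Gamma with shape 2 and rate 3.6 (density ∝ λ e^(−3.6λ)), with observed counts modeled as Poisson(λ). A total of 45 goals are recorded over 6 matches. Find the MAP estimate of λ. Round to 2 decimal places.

λ̂_MAP = 4.79

Σxᵢ = 45, n = 6.
Posterior ∝ λe^(−3.6λ) · λ^45e^(−6λ) = λ^46e^(−9.6λ), i.e. Gamma(shape=47, rate=9.6).
The mode of a Gamma(a, b) with a ≥ 1 (shape–rate) is (a−1)/b = 46/9.6 ≈ 4.79.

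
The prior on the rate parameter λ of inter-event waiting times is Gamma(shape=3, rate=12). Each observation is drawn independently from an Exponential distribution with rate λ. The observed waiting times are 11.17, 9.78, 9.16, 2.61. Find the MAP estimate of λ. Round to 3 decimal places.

λ̂_MAP = 0.134

The Exponential(rate=λ) likelihood is ∝ λ^n e^(−λΣtᵢ). Here n = 4 and Σtᵢ = 11.17 + 9.78 + 9.16 + 2.61 = 32.72.
Posterior ∝ λ^2e^(−12λ) · λ^4e^(−32.72λ) = λ^6e^(−44.72λ), i.e. Gamma(7, 44.72).
Mode = (a−1)/b = 6/44.72 ≈ 0.134.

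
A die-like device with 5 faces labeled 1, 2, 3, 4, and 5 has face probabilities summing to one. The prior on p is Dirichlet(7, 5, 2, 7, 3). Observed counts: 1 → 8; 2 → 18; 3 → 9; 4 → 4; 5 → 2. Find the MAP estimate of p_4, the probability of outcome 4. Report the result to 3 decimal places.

The posterior is Dirichlet(αᵢ + nᵢ) = Dirichlet(15, 23, 11, 11, 5).
For a Dirichlet(a₁,…,a_K) with all aᵢ > 1, the mode has j-th component (aⱼ − 1)/(Σaᵢ − K).
Here Σaᵢ = 65 and K = 5, so p_4 = (11 − 1)/(65 − 5) = 10/60 ≈ 0.167.

MAP estimate: 0.167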